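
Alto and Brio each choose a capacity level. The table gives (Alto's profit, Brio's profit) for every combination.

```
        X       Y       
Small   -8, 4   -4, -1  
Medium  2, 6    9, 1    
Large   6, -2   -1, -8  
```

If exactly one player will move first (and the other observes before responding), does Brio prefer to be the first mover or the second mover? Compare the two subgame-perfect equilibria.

If Alto leads: Brio's best replies are Small→X, Medium→X, Large→X; Alto's induced payoffs -8, 2, 6; outcome (Large, X), payoffs (6, -2).
If Brio leads: Alto's best replies are X→Large, Y→Medium; Brio's induced payoffs -2, 1; outcome (Medium, Y), payoffs (9, 1).
Brio gets 1 moving first and -2 moving second, so Brio prefers to move first.

first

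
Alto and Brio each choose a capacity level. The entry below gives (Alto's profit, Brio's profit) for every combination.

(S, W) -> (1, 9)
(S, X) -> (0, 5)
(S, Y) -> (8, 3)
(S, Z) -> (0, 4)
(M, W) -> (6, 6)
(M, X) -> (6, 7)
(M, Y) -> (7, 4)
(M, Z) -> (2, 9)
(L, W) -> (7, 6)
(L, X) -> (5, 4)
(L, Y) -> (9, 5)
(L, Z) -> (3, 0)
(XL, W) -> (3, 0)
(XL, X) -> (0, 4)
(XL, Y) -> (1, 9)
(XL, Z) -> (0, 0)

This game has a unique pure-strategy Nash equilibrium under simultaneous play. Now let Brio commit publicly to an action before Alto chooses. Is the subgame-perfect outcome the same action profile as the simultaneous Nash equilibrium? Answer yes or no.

Work backward from Alto's decision.
- W: BR = L, leader payoff 6.
- X: BR = M, leader payoff 7.
- Y: BR = L, leader payoff 5.
- Z: BR = L, leader payoff 0.
Among 6, 7, 5, 0, the best is 7 at X. Subgame-perfect outcome: (M, X) with payoffs (6, 7).
Now find the simultaneous Nash equilibrium.
Alto's best replies: W→L; X→M; Y→L; Z→L.
Brio's best replies: S→W; M→Z; L→W; XL→Y.
The unique mutual best reply is (L, W), giving (7, 6).
Sequential outcome (M, X) differs from the Nash profile (L, W).

no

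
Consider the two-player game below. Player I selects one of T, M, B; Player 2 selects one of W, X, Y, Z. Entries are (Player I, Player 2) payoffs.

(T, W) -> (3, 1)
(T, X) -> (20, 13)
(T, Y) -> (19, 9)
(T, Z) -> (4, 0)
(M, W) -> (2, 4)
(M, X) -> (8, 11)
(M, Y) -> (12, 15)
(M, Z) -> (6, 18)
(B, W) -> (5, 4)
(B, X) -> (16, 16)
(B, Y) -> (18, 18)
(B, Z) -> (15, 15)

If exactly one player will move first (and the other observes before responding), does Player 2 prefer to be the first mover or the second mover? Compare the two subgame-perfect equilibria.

If Player I leads: Player 2's best replies are T→X, M→Z, B→Y; Player I's induced payoffs 20, 6, 18; outcome (T, X), payoffs (20, 13).
If Player 2 leads: Player I's best replies are W→B, X→T, Y→T, Z→B; Player 2's induced payoffs 4, 13, 9, 15; outcome (B, Z), payoffs (15, 15).
Player 2 gets 15 moving first and 13 moving second, so Player 2 prefers to move first.

first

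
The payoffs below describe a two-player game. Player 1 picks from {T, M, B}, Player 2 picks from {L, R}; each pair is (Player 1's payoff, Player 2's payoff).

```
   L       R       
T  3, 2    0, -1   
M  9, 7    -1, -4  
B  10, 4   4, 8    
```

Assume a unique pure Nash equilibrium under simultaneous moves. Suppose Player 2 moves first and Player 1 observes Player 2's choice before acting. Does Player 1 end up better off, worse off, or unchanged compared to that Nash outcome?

Work backward from Player 1's decision.
- L → Player 1 plays B (best of 3, 9, 10); Player 2 gets 4.
- R → Player 1 plays B (best of 0, -1, 4); Player 2 gets 8.
Maximizing over 4, 8, Player 2 chooses R. Subgame-perfect outcome: (B, R) with payoffs (4, 8).
Now find the simultaneous Nash equilibrium.
Player 1's best replies: L→B; R→B.
Player 2's best replies: T→L; M→L; B→R.
Only (B, R) has each player best-responding; Nash payoffs (4, 8).
Player 1 earns 4 sequentially versus 4 at the Nash outcome: unchanged.

unchanged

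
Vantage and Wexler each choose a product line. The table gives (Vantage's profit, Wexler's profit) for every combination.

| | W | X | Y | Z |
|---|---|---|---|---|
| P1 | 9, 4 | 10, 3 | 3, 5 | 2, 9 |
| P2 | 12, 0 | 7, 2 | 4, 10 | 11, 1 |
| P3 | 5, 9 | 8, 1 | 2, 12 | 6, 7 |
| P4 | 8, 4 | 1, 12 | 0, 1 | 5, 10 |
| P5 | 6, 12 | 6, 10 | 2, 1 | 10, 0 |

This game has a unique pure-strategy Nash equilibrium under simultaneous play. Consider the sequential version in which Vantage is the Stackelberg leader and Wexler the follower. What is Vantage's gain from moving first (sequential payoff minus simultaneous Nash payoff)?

2

Solve by backward induction (Vantage leads).
- P1 → Wexler plays Z (best of 4, 3, 5, 9); Vantage gets 2.
- P2 → Wexler plays Y (best of 0, 2, 10, 1); Vantage gets 4.
- P3 → Wexler plays Y (best of 9, 1, 12, 7); Vantage gets 2.
- P4 → Wexler plays X (best of 4, 12, 1, 10); Vantage gets 1.
- P5 → Wexler plays W (best of 12, 10, 1, 0); Vantage gets 6.
Maximizing over 2, 4, 2, 1, 6, Vantage chooses P5. Subgame-perfect outcome: (P5, W) with payoffs (6, 12).
For the simultaneous game, intersect best replies.
Vantage's best replies: W→P2; X→P1; Y→P2; Z→P2.
Wexler's best replies: P1→Z; P2→Y; P3→Y; P4→X; P5→W.
Only (P2, Y) has each player best-responding; Nash payoffs (4, 10).
Vantage's commitment gain: 6 − 4 = 2.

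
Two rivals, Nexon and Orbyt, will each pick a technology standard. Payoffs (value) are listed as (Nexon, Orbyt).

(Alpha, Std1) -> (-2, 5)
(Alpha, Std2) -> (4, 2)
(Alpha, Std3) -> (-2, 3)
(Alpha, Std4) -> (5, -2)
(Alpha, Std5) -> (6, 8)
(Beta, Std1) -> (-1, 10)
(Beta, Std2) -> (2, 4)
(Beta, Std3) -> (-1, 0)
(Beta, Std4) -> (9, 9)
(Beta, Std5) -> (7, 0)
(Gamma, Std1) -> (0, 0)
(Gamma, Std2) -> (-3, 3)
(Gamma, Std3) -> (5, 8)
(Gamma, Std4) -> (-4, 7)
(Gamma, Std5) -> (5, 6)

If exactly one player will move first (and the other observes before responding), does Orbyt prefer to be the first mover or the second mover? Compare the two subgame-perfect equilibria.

first

If Nexon leads: Orbyt's best replies are Alpha→Std5, Beta→Std1, Gamma→Std3; Nexon's induced payoffs 6, -1, 5; outcome (Alpha, Std5), payoffs (6, 8).
If Orbyt leads: Nexon's best replies are Std1→Gamma, Std2→Alpha, Std3→Gamma, Std4→Beta, Std5→Beta; Orbyt's induced payoffs 0, 2, 8, 9, 0; outcome (Beta, Std4), payoffs (9, 9).
Orbyt gets 9 moving first and 8 moving second, so Orbyt prefers to move first.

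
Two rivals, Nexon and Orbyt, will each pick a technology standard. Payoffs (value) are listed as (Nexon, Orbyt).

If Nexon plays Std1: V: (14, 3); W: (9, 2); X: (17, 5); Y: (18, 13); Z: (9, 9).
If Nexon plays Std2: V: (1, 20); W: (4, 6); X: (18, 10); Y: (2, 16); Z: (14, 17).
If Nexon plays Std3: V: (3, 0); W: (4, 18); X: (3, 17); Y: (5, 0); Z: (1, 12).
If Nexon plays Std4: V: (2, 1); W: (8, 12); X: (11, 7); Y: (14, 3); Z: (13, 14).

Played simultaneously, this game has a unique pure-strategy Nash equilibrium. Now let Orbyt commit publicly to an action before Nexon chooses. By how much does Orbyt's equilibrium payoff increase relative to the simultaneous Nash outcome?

Backward induction with Orbyt moving first.
- V → Nexon plays Std1 (best of 14, 1, 3, 2); Orbyt gets 3.
- W → Nexon plays Std1 (best of 9, 4, 4, 8); Orbyt gets 2.
- X → Nexon plays Std2 (best of 17, 18, 3, 11); Orbyt gets 10.
- Y → Nexon plays Std1 (best of 18, 2, 5, 14); Orbyt gets 13.
- Z → Nexon plays Std2 (best of 9, 14, 1, 13); Orbyt gets 17.
Among 3, 2, 10, 13, 17, the best is 17 at Z. Subgame-perfect outcome: (Std2, Z) with payoffs (14, 17).
Under simultaneous play:
Nexon's best replies: V→Std1; W→Std1; X→Std2; Y→Std1; Z→Std2.
Orbyt's best replies: Std1→Y; Std2→V; Std3→W; Std4→Z.
Only (Std1, Y) has each player best-responding; Nash payoffs (18, 13).
Orbyt's commitment gain: 17 − 13 = 4.

4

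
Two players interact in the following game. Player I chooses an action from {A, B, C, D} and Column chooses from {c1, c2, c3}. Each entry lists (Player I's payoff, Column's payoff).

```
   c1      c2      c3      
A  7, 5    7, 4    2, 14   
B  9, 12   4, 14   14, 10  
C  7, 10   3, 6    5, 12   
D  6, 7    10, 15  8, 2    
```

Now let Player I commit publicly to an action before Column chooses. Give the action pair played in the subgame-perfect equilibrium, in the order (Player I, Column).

Column best-responds to each possible Player I move:
- A → Column plays c3 (best of 5, 4, 14); Player I gets 2.
- B → Column plays c2 (best of 12, 14, 10); Player I gets 4.
- C → Column plays c3 (best of 10, 6, 12); Player I gets 5.
- D → Column plays c2 (best of 7, 15, 2); Player I gets 10.
Among 2, 4, 5, 10, the best is 10 at D. Subgame-perfect outcome: (D, c2) with payoffs (10, 15).

(D, c2)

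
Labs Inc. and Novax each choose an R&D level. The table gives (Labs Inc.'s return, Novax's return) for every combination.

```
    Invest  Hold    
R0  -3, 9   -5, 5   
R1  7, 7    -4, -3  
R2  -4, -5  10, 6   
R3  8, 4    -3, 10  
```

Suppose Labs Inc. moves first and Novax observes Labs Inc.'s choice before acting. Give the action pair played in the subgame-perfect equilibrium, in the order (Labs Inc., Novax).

Work backward from Novax's decision.
- R0: BR = Invest, leader payoff -3.
- R1: BR = Invest, leader payoff 7.
- R2: BR = Hold, leader payoff 10.
- R3: BR = Hold, leader payoff -3.
Labs Inc.'s induced payoffs are -3, 7, 10, -3, so Labs Inc. commits to R2. Subgame-perfect outcome: (R2, Hold) with payoffs (10, 6).

(R2, Hold)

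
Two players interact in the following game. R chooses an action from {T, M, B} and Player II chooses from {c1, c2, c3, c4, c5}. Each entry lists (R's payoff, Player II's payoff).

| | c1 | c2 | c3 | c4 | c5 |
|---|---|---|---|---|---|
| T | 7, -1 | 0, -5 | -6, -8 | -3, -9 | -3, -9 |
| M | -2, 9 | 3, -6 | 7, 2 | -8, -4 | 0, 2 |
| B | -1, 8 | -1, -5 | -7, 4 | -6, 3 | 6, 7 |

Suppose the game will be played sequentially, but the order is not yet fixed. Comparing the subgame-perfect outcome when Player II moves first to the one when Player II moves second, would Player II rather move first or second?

first

If R leads: Player II's best replies are T→c1, M→c1, B→c1; R's induced payoffs 7, -2, -1; outcome (T, c1), payoffs (7, -1).
If Player II leads: R's best replies are c1→T, c2→M, c3→M, c4→T, c5→B; Player II's induced payoffs -1, -6, 2, -9, 7; outcome (B, c5), payoffs (6, 7).
Player II gets 7 moving first and -1 moving second, so Player II prefers to move first.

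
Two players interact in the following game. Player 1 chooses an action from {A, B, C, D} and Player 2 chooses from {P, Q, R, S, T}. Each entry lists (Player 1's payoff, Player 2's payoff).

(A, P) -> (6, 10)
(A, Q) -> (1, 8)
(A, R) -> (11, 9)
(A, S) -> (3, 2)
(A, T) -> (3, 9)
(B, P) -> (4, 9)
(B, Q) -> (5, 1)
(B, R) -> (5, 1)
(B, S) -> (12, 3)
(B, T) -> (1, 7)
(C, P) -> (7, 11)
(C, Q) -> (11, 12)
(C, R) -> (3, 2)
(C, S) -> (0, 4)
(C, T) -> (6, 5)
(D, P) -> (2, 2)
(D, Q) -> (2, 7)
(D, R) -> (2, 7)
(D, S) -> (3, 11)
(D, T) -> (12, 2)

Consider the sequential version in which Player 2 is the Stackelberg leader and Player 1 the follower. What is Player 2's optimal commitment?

Q

Backward induction with Player 2 moving first.
- P: BR = C, leader payoff 11.
- Q: BR = C, leader payoff 12.
- R: BR = A, leader payoff 9.
- S: BR = B, leader payoff 3.
- T: BR = D, leader payoff 2.
Maximizing over 11, 12, 9, 3, 2, Player 2 chooses Q. Subgame-perfect outcome: (C, Q) with payoffs (11, 12).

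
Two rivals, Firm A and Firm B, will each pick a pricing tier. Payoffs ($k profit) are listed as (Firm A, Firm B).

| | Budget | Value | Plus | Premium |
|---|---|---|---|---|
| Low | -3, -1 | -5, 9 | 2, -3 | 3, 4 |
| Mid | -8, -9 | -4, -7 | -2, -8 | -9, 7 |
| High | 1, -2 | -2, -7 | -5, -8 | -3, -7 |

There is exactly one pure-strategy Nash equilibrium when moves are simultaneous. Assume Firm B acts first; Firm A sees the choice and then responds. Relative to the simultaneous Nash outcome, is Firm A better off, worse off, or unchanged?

better off

Backward induction with Firm B moving first.
- Budget → Firm A plays High (best of -3, -8, 1); Firm B gets -2.
- Value → Firm A plays High (best of -5, -4, -2); Firm B gets -7.
- Plus → Firm A plays Low (best of 2, -2, -5); Firm B gets -3.
- Premium → Firm A plays Low (best of 3, -9, -3); Firm B gets 4.
Maximizing over -2, -7, -3, 4, Firm B chooses Premium. Subgame-perfect outcome: (Low, Premium) with payoffs (3, 4).
Under simultaneous play:
Firm A's best replies: Budget→High; Value→High; Plus→Low; Premium→Low.
Firm B's best replies: Low→Value; Mid→Premium; High→Budget.
Only (High, Budget) has each player best-responding; Nash payoffs (1, -2).
Firm A earns 3 sequentially versus 1 at the Nash outcome: better off.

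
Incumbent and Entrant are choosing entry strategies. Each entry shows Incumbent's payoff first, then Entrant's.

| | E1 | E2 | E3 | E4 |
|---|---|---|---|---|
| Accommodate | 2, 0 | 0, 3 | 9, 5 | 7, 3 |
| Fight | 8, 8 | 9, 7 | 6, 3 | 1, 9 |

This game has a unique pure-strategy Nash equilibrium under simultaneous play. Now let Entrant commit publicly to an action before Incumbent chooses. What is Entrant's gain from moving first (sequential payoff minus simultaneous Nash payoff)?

3

Work backward from Incumbent's decision.
- E1: BR = Fight, leader payoff 8.
- E2: BR = Fight, leader payoff 7.
- E3: BR = Accommodate, leader payoff 5.
- E4: BR = Accommodate, leader payoff 3.
Entrant's induced payoffs are 8, 7, 5, 3, so Entrant commits to E1. Subgame-perfect outcome: (Fight, E1) with payoffs (8, 8).
Now find the simultaneous Nash equilibrium.
Incumbent's best replies: E1→Fight; E2→Fight; E3→Accommodate; E4→Accommodate.
Entrant's best replies: Accommodate→E3; Fight→E4.
Only (Accommodate, E3) has each player best-responding; Nash payoffs (9, 5).
Entrant's commitment gain: 8 − 5 = 3.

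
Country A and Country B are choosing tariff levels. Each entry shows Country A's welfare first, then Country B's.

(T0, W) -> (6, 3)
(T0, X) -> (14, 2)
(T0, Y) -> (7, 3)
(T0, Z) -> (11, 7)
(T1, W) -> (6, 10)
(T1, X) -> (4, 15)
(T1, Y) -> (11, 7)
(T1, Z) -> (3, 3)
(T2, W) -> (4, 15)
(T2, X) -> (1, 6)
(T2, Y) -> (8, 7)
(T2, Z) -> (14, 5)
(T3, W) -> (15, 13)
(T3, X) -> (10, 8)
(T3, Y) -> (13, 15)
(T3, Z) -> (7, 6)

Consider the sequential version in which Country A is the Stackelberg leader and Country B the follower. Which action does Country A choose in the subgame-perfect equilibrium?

T3

Work backward from Country B's decision.
- T0: BR = Z, leader payoff 11.
- T1: BR = X, leader payoff 4.
- T2: BR = W, leader payoff 4.
- T3: BR = Y, leader payoff 13.
Among 11, 4, 4, 13, the best is 13 at T3. Subgame-perfect outcome: (T3, Y) with payoffs (13, 15).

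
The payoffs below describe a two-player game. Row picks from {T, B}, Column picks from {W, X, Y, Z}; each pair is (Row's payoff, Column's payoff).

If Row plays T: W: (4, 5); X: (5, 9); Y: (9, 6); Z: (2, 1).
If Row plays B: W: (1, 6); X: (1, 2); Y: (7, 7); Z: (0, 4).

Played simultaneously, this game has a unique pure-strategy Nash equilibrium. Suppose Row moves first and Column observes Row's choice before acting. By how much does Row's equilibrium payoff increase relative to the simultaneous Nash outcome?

Work backward from Column's decision.
- T: BR = X, leader payoff 5.
- B: BR = Y, leader payoff 7.
Row's induced payoffs are 5, 7, so Row commits to B. Subgame-perfect outcome: (B, Y) with payoffs (7, 7).
Under simultaneous play:
Row's best replies: W→T; X→T; Y→T; Z→T.
Column's best replies: T→X; B→Y.
Only (T, X) has each player best-responding; Nash payoffs (5, 9).
Row's commitment gain: 7 − 5 = 2.

2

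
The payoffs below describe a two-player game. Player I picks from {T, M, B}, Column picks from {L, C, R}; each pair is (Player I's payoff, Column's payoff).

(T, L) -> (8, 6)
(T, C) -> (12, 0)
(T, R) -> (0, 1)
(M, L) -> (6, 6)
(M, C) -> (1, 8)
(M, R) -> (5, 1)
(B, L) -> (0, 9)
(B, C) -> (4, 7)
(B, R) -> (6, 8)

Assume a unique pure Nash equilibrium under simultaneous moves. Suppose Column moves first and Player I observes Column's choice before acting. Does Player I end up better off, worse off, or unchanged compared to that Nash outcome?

worse off

Solve by backward induction (Column leads).
- L: Player I compares 8, 6, 0 and picks T; Column would get 6.
- C: Player I compares 12, 1, 4 and picks T; Column would get 0.
- R: Player I compares 0, 5, 6 and picks B; Column would get 8.
Column's induced payoffs are 6, 0, 8, so Column commits to R. Subgame-perfect outcome: (B, R) with payoffs (6, 8).
For the simultaneous game, intersect best replies.
Player I's best replies: L→T; C→T; R→B.
Column's best replies: T→L; M→C; B→L.
Only (T, L) has each player best-responding; Nash payoffs (8, 6).
Player I earns 6 sequentially versus 8 at the Nash outcome: worse off.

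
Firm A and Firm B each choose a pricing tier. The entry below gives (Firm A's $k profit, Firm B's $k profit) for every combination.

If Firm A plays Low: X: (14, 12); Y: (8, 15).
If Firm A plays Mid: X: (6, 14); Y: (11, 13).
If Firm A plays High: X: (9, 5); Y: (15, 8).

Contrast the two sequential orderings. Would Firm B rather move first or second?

first

If Firm A leads: Firm B's best replies are Low→Y, Mid→X, High→Y; Firm A's induced payoffs 8, 6, 15; outcome (High, Y), payoffs (15, 8).
If Firm B leads: Firm A's best replies are X→Low, Y→High; Firm B's induced payoffs 12, 8; outcome (Low, X), payoffs (14, 12).
Firm B gets 12 moving first and 8 moving second, so Firm B prefers to move first.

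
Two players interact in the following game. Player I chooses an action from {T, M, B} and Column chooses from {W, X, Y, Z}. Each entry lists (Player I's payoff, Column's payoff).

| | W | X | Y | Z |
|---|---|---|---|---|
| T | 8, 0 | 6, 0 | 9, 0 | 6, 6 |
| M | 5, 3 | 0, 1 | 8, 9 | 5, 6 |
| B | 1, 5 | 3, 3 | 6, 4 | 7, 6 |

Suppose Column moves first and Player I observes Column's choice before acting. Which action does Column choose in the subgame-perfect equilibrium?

Backward induction with Column moving first.
- W: Player I compares 8, 5, 1 and picks T; Column would get 0.
- X: Player I compares 6, 0, 3 and picks T; Column would get 0.
- Y: Player I compares 9, 8, 6 and picks T; Column would get 0.
- Z: Player I compares 6, 5, 7 and picks B; Column would get 6.
Among 0, 0, 0, 6, the best is 6 at Z. Subgame-perfect outcome: (B, Z) with payoffs (7, 6).

Z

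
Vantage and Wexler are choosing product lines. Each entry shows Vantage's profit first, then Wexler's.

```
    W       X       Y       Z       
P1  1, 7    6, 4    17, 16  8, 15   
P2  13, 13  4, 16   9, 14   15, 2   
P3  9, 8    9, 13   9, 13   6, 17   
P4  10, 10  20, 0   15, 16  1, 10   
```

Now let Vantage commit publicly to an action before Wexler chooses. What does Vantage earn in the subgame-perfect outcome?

17

Backward induction with Vantage moving first.
- P1: Wexler compares 7, 4, 16, 15 and picks Y; Vantage would get 17.
- P2: Wexler compares 13, 16, 14, 2 and picks X; Vantage would get 4.
- P3: Wexler compares 8, 13, 13, 17 and picks Z; Vantage would get 6.
- P4: Wexler compares 10, 0, 16, 10 and picks Y; Vantage would get 15.
Vantage's induced payoffs are 17, 4, 6, 15, so Vantage commits to P1. Subgame-perfect outcome: (P1, Y) with payoffs (17, 16).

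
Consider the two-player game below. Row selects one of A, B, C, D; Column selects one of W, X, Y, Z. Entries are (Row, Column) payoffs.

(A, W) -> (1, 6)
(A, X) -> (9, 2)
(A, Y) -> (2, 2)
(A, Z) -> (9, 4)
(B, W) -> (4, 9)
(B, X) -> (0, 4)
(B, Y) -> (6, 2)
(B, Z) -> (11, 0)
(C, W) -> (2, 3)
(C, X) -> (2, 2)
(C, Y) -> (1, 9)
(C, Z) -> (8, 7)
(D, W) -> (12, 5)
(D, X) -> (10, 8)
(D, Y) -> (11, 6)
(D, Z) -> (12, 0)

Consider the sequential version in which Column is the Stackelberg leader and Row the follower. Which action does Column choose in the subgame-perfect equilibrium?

X

Row best-responds to each possible Column move:
- W → Row plays D (best of 1, 4, 2, 12); Column gets 5.
- X → Row plays D (best of 9, 0, 2, 10); Column gets 8.
- Y → Row plays D (best of 2, 6, 1, 11); Column gets 6.
- Z → Row plays D (best of 9, 11, 8, 12); Column gets 0.
Maximizing over 5, 8, 6, 0, Column chooses X. Subgame-perfect outcome: (D, X) with payoffs (10, 8).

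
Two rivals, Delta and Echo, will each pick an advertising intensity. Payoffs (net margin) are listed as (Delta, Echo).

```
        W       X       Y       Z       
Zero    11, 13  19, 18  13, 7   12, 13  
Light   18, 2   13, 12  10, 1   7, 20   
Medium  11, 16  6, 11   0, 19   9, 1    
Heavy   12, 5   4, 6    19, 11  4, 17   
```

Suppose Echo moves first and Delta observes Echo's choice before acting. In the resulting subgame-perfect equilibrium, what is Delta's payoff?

19

Solve by backward induction (Echo leads).
- W: Delta compares 11, 18, 11, 12 and picks Light; Echo would get 2.
- X: Delta compares 19, 13, 6, 4 and picks Zero; Echo would get 18.
- Y: Delta compares 13, 10, 0, 19 and picks Heavy; Echo would get 11.
- Z: Delta compares 12, 7, 9, 4 and picks Zero; Echo would get 13.
Maximizing over 2, 18, 11, 13, Echo chooses X. Subgame-perfect outcome: (Zero, X) with payoffs (19, 18).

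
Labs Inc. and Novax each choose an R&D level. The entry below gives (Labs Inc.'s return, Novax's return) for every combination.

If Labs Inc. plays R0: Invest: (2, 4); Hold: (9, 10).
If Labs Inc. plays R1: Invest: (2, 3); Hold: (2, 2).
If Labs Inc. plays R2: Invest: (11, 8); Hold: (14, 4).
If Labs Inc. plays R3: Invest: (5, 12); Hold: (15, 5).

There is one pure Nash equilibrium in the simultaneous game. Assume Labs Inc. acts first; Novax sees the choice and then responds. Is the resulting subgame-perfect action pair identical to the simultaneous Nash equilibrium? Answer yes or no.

Novax best-responds to each possible Labs Inc. move:
- R0: BR = Hold, leader payoff 9.
- R1: BR = Invest, leader payoff 2.
- R2: BR = Invest, leader payoff 11.
- R3: BR = Invest, leader payoff 5.
Labs Inc.'s induced payoffs are 9, 2, 11, 5, so Labs Inc. commits to R2. Subgame-perfect outcome: (R2, Invest) with payoffs (11, 8).
For the simultaneous game, intersect best replies.
Labs Inc.'s best replies: Invest→R2; Hold→R3.
Novax's best replies: R0→Hold; R1→Invest; R2→Invest; R3→Invest.
The unique mutual best reply is (R2, Invest), giving (11, 8).
Sequential outcome (R2, Invest) coincides with the Nash profile (R2, Invest).

yes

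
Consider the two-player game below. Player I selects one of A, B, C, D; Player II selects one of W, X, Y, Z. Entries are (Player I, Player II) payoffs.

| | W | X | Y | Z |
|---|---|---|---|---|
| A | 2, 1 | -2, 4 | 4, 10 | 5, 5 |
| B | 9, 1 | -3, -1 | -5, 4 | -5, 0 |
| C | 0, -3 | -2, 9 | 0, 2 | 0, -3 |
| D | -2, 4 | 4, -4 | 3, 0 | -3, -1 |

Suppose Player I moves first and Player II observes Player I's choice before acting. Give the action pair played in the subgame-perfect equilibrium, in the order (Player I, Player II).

(A, Y)

Player II best-responds to each possible Player I move:
- A: Player II compares 1, 4, 10, 5 and picks Y; Player I would get 4.
- B: Player II compares 1, -1, 4, 0 and picks Y; Player I would get -5.
- C: Player II compares -3, 9, 2, -3 and picks X; Player I would get -2.
- D: Player II compares 4, -4, 0, -1 and picks W; Player I would get -2.
Maximizing over 4, -5, -2, -2, Player I chooses A. Subgame-perfect outcome: (A, Y) with payoffs (4, 10).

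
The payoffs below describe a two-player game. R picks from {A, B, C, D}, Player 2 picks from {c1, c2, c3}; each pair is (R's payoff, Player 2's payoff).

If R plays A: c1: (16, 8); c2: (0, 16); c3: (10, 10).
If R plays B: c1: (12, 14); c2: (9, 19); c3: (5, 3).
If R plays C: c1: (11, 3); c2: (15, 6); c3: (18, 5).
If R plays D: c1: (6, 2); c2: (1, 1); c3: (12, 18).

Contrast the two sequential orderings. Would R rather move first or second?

second

If R leads: Player 2's best replies are A→c2, B→c2, C→c2, D→c3; R's induced payoffs 0, 9, 15, 12; outcome (C, c2), payoffs (15, 6).
If Player 2 leads: R's best replies are c1→A, c2→C, c3→C; Player 2's induced payoffs 8, 6, 5; outcome (A, c1), payoffs (16, 8).
R gets 15 moving first and 16 moving second, so R prefers to move second.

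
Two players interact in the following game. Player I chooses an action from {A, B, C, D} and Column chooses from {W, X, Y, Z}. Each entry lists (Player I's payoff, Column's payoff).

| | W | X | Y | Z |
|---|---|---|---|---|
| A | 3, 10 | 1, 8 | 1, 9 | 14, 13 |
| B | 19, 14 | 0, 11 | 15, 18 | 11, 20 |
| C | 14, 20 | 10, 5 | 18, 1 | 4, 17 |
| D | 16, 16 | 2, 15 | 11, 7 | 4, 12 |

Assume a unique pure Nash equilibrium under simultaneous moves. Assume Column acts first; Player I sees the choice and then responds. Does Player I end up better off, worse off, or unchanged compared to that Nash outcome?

Work backward from Player I's decision.
- W: Player I compares 3, 19, 14, 16 and picks B; Column would get 14.
- X: Player I compares 1, 0, 10, 2 and picks C; Column would get 5.
- Y: Player I compares 1, 15, 18, 11 and picks C; Column would get 1.
- Z: Player I compares 14, 11, 4, 4 and picks A; Column would get 13.
Column's induced payoffs are 14, 5, 1, 13, so Column commits to W. Subgame-perfect outcome: (B, W) with payoffs (19, 14).
Now find the simultaneous Nash equilibrium.
Player I's best replies: W→B; X→C; Y→C; Z→A.
Column's best replies: A→Z; B→Z; C→W; D→W.
The unique mutual best reply is (A, Z), giving (14, 13).
Player I earns 19 sequentially versus 14 at the Nash outcome: better off.

better off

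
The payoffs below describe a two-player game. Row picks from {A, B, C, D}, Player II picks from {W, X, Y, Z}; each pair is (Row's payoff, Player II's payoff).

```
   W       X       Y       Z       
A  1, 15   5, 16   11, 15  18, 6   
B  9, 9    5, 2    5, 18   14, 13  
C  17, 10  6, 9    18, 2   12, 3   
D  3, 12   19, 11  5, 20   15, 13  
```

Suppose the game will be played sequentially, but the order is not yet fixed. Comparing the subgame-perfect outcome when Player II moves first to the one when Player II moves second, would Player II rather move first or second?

If Row leads: Player II's best replies are A→X, B→Y, C→W, D→Y; Row's induced payoffs 5, 5, 17, 5; outcome (C, W), payoffs (17, 10).
If Player II leads: Row's best replies are W→C, X→D, Y→C, Z→A; Player II's induced payoffs 10, 11, 2, 6; outcome (D, X), payoffs (19, 11).
Player II gets 11 moving first and 10 moving second, so Player II prefers to move first.

first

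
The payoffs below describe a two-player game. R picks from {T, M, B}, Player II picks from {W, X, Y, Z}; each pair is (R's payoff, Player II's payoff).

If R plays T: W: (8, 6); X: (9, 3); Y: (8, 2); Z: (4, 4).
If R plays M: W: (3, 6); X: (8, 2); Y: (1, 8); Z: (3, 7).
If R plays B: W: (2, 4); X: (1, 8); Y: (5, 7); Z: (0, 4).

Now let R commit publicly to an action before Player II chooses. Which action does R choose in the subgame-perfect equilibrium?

T

Player II best-responds to each possible R move:
- T: BR = W, leader payoff 8.
- M: BR = Y, leader payoff 1.
- B: BR = X, leader payoff 1.
Among 8, 1, 1, the best is 8 at T. Subgame-perfect outcome: (T, W) with payoffs (8, 6).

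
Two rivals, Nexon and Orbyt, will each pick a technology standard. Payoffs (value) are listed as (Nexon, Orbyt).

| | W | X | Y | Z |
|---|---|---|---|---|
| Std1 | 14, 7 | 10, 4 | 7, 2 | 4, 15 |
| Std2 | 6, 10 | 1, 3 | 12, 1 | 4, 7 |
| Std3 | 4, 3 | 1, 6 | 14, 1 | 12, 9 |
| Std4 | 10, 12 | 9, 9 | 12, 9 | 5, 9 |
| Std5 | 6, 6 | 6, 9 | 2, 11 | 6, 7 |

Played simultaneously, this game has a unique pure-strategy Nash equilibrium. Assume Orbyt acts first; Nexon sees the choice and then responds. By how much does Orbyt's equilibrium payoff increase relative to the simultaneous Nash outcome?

0

Nexon best-responds to each possible Orbyt move:
- W: BR = Std1, leader payoff 7.
- X: BR = Std1, leader payoff 4.
- Y: BR = Std3, leader payoff 1.
- Z: BR = Std3, leader payoff 9.
Among 7, 4, 1, 9, the best is 9 at Z. Subgame-perfect outcome: (Std3, Z) with payoffs (12, 9).
For the simultaneous game, intersect best replies.
Nexon's best replies: W→Std1; X→Std1; Y→Std3; Z→Std3.
Orbyt's best replies: Std1→Z; Std2→W; Std3→Z; Std4→W; Std5→Y.
The unique mutual best reply is (Std3, Z), giving (12, 9).
Orbyt's commitment gain: 9 − 9 = 0.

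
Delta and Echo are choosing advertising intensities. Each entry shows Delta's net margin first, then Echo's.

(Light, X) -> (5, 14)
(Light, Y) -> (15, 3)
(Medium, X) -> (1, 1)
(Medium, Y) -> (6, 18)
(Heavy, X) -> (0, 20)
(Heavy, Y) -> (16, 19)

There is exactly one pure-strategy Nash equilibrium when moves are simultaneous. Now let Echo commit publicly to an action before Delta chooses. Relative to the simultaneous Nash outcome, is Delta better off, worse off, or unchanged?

better off

Backward induction with Echo moving first.
- X: Delta compares 5, 1, 0 and picks Light; Echo would get 14.
- Y: Delta compares 15, 6, 16 and picks Heavy; Echo would get 19.
Maximizing over 14, 19, Echo chooses Y. Subgame-perfect outcome: (Heavy, Y) with payoffs (16, 19).
For the simultaneous game, intersect best replies.
Delta's best replies: X→Light; Y→Heavy.
Echo's best replies: Light→X; Medium→Y; Heavy→X.
The unique mutual best reply is (Light, X), giving (5, 14).
Delta earns 16 sequentially versus 5 at the Nash outcome: better off.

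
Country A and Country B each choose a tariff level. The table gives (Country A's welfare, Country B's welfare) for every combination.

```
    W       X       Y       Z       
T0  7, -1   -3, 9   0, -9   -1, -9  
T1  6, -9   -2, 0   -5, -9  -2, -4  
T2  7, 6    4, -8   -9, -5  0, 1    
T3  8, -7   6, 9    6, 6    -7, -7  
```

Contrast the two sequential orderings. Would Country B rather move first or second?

If Country A leads: Country B's best replies are T0→X, T1→X, T2→W, T3→X; Country A's induced payoffs -3, -2, 7, 6; outcome (T2, W), payoffs (7, 6).
If Country B leads: Country A's best replies are W→T3, X→T3, Y→T3, Z→T2; Country B's induced payoffs -7, 9, 6, 1; outcome (T3, X), payoffs (6, 9).
Country B gets 9 moving first and 6 moving second, so Country B prefers to move first.

first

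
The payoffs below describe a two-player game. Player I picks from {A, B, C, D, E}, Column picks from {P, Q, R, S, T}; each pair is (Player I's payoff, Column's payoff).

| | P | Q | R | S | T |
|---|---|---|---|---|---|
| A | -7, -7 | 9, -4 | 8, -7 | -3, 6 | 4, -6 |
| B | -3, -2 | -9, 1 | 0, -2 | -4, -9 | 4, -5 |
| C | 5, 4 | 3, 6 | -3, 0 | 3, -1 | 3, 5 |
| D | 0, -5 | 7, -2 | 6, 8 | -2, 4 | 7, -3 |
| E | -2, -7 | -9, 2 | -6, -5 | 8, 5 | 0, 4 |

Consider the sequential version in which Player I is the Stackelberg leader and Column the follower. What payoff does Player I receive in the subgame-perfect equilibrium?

8

Backward induction with Player I moving first.
- A → Column plays S (best of -7, -4, -7, 6, -6); Player I gets -3.
- B → Column plays Q (best of -2, 1, -2, -9, -5); Player I gets -9.
- C → Column plays Q (best of 4, 6, 0, -1, 5); Player I gets 3.
- D → Column plays R (best of -5, -2, 8, 4, -3); Player I gets 6.
- E → Column plays S (best of -7, 2, -5, 5, 4); Player I gets 8.
Player I's induced payoffs are -3, -9, 3, 6, 8, so Player I commits to E. Subgame-perfect outcome: (E, S) with payoffs (8, 5).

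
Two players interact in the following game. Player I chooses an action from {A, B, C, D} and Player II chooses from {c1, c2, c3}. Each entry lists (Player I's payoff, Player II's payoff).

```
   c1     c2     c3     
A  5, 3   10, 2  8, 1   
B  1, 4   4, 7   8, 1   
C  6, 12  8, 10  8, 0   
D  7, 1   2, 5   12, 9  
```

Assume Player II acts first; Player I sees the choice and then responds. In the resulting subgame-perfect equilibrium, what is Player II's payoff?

9

Player I best-responds to each possible Player II move:
- c1: BR = D, leader payoff 1.
- c2: BR = A, leader payoff 2.
- c3: BR = D, leader payoff 9.
Player II's induced payoffs are 1, 2, 9, so Player II commits to c3. Subgame-perfect outcome: (D, c3) with payoffs (12, 9).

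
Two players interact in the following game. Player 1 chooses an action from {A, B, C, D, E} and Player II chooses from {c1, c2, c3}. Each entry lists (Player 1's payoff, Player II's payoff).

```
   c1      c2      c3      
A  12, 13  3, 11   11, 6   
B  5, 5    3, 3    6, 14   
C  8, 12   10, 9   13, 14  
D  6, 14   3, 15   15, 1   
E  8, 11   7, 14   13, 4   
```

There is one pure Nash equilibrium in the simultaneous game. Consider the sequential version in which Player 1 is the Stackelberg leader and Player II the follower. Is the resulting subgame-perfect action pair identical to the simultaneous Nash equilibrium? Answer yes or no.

no

Player II best-responds to each possible Player 1 move:
- A: BR = c1, leader payoff 12.
- B: BR = c3, leader payoff 6.
- C: BR = c3, leader payoff 13.
- D: BR = c2, leader payoff 3.
- E: BR = c2, leader payoff 7.
Among 12, 6, 13, 3, 7, the best is 13 at C. Subgame-perfect outcome: (C, c3) with payoffs (13, 14).
Now find the simultaneous Nash equilibrium.
Player 1's best replies: c1→A; c2→C; c3→D.
Player II's best replies: A→c1; B→c3; C→c3; D→c2; E→c2.
The unique mutual best reply is (A, c1), giving (12, 13).
Sequential outcome (C, c3) differs from the Nash profile (A, c1).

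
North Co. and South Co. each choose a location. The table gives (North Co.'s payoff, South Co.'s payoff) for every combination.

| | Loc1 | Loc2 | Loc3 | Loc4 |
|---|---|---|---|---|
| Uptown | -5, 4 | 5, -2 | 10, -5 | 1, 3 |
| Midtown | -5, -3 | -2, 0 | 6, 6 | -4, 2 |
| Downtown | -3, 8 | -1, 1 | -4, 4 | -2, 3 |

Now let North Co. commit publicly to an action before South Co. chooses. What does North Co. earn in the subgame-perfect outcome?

Backward induction with North Co. moving first.
- Uptown → South Co. plays Loc1 (best of 4, -2, -5, 3); North Co. gets -5.
- Midtown → South Co. plays Loc3 (best of -3, 0, 6, 2); North Co. gets 6.
- Downtown → South Co. plays Loc1 (best of 8, 1, 4, 3); North Co. gets -3.
Maximizing over -5, 6, -3, North Co. chooses Midtown. Subgame-perfect outcome: (Midtown, Loc3) with payoffs (6, 6).

6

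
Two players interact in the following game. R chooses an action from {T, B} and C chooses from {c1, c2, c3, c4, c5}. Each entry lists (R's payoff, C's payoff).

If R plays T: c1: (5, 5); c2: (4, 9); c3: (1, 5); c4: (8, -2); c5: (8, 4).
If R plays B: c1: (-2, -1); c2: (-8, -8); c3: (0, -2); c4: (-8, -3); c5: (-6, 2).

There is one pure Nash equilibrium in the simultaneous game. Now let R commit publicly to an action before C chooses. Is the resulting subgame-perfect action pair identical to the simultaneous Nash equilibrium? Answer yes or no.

C best-responds to each possible R move:
- T: BR = c2, leader payoff 4.
- B: BR = c5, leader payoff -6.
Among 4, -6, the best is 4 at T. Subgame-perfect outcome: (T, c2) with payoffs (4, 9).
Under simultaneous play:
R's best replies: c1→T; c2→T; c3→T; c4→T; c5→T.
C's best replies: T→c2; B→c5.
Only (T, c2) has each player best-responding; Nash payoffs (4, 9).
Sequential outcome (T, c2) coincides with the Nash profile (T, c2).

yes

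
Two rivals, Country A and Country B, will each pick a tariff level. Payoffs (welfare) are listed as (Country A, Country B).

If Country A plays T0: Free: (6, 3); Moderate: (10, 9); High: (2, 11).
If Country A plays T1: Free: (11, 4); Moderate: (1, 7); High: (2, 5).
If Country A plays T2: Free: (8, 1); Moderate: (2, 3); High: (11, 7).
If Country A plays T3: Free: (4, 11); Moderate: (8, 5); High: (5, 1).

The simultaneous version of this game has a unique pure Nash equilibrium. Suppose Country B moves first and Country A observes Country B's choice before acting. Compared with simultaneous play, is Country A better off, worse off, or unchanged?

worse off

Solve by backward induction (Country B leads).
- Free: BR = T1, leader payoff 4.
- Moderate: BR = T0, leader payoff 9.
- High: BR = T2, leader payoff 7.
Among 4, 9, 7, the best is 9 at Moderate. Subgame-perfect outcome: (T0, Moderate) with payoffs (10, 9).
Under simultaneous play:
Country A's best replies: Free→T1; Moderate→T0; High→T2.
Country B's best replies: T0→High; T1→Moderate; T2→High; T3→Free.
The unique mutual best reply is (T2, High), giving (11, 7).
Country A earns 10 sequentially versus 11 at the Nash outcome: worse off.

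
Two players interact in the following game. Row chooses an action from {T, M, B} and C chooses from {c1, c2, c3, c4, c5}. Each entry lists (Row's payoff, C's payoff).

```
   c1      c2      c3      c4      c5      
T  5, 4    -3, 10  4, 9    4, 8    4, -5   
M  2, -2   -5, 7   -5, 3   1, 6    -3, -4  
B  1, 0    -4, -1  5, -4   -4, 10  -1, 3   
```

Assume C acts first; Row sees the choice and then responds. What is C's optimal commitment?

Solve by backward induction (C leads).
- c1: BR = T, leader payoff 4.
- c2: BR = T, leader payoff 10.
- c3: BR = B, leader payoff -4.
- c4: BR = T, leader payoff 8.
- c5: BR = T, leader payoff -5.
Maximizing over 4, 10, -4, 8, -5, C chooses c2. Subgame-perfect outcome: (T, c2) with payoffs (-3, 10).

c2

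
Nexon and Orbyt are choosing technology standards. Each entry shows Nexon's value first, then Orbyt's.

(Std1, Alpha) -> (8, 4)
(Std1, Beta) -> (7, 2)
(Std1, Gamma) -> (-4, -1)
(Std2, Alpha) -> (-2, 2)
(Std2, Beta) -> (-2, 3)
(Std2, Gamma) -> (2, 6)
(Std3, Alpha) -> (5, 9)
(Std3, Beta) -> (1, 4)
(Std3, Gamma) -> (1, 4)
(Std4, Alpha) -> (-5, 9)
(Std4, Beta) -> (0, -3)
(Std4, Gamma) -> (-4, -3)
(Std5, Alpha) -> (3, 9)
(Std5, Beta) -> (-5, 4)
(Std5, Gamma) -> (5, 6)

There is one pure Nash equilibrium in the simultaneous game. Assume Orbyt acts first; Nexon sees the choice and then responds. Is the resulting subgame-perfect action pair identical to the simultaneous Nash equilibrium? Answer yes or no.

no

Work backward from Nexon's decision.
- Alpha: Nexon compares 8, -2, 5, -5, 3 and picks Std1; Orbyt would get 4.
- Beta: Nexon compares 7, -2, 1, 0, -5 and picks Std1; Orbyt would get 2.
- Gamma: Nexon compares -4, 2, 1, -4, 5 and picks Std5; Orbyt would get 6.
Maximizing over 4, 2, 6, Orbyt chooses Gamma. Subgame-perfect outcome: (Std5, Gamma) with payoffs (5, 6).
Now find the simultaneous Nash equilibrium.
Nexon's best replies: Alpha→Std1; Beta→Std1; Gamma→Std5.
Orbyt's best replies: Std1→Alpha; Std2→Gamma; Std3→Alpha; Std4→Alpha; Std5→Alpha.
Only (Std1, Alpha) has each player best-responding; Nash payoffs (8, 4).
Sequential outcome (Std5, Gamma) differs from the Nash profile (Std1, Alpha).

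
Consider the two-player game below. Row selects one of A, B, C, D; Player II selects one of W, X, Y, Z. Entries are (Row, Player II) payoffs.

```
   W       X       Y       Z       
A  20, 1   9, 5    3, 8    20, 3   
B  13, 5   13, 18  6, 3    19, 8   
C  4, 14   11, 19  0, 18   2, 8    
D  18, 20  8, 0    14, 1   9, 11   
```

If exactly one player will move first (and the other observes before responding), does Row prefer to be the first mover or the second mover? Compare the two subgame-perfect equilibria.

If Row leads: Player II's best replies are A→Y, B→X, C→X, D→W; Row's induced payoffs 3, 13, 11, 18; outcome (D, W), payoffs (18, 20).
If Player II leads: Row's best replies are W→A, X→B, Y→D, Z→A; Player II's induced payoffs 1, 18, 1, 3; outcome (B, X), payoffs (13, 18).
Row gets 18 moving first and 13 moving second, so Row prefers to move first.

first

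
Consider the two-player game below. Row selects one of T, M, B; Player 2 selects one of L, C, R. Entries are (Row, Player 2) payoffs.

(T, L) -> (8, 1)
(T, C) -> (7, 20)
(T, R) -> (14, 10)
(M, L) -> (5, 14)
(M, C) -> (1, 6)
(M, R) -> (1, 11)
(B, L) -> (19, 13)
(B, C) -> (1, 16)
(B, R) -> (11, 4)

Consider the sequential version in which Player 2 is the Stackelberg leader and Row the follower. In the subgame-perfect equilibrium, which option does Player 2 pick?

Work backward from Row's decision.
- L: BR = B, leader payoff 13.
- C: BR = T, leader payoff 20.
- R: BR = T, leader payoff 10.
Among 13, 20, 10, the best is 20 at C. Subgame-perfect outcome: (T, C) with payoffs (7, 20).

C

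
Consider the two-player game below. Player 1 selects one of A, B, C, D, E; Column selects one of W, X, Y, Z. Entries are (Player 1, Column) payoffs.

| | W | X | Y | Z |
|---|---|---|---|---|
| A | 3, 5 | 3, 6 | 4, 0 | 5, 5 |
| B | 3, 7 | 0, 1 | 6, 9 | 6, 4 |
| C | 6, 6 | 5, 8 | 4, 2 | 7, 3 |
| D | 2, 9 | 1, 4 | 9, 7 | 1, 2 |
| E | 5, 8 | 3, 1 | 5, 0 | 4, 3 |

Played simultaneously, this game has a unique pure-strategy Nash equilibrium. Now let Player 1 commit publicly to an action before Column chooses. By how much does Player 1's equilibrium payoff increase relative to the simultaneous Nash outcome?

Backward induction with Player 1 moving first.
- A → Column plays X (best of 5, 6, 0, 5); Player 1 gets 3.
- B → Column plays Y (best of 7, 1, 9, 4); Player 1 gets 6.
- C → Column plays X (best of 6, 8, 2, 3); Player 1 gets 5.
- D → Column plays W (best of 9, 4, 7, 2); Player 1 gets 2.
- E → Column plays W (best of 8, 1, 0, 3); Player 1 gets 5.
Player 1's induced payoffs are 3, 6, 5, 2, 5, so Player 1 commits to B. Subgame-perfect outcome: (B, Y) with payoffs (6, 9).
Under simultaneous play:
Player 1's best replies: W→C; X→C; Y→D; Z→C.
Column's best replies: A→X; B→Y; C→X; D→W; E→W.
The unique mutual best reply is (C, X), giving (5, 8).
Player 1's commitment gain: 6 − 5 = 1.

1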